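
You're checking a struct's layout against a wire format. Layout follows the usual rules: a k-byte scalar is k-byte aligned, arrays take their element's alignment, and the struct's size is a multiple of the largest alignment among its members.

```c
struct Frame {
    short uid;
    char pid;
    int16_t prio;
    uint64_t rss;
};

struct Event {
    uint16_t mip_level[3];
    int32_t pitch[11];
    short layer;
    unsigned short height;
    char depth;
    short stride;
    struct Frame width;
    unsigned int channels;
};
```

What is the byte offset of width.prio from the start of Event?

Frame: uid at 0 (size 2, align 2) → ends 2; pid at 2 (size 1, align 1) → ends 3; pad 1 to align 2 for prio; prio at 4 (size 2, align 2) → ends 6; pad 2 to align 8 for rss; rss at 8 (size 8, align 8) → ends 16; total 16 bytes, alignment 8
mip_level at 0 (size 6, align 2) → ends 6
pad 2 to align 4 for pitch
pitch at 8 (size 44, align 4) → ends 52
layer at 52 (size 2, align 2) → ends 54
height at 54 (size 2, align 2) → ends 56
depth at 56 (size 1, align 1) → ends 57
pad 1 to align 2 for stride
stride at 58 (size 2, align 2) → ends 60
pad 4 to align 8 for width
width at 64 (size 16, align 8) → ends 80
within Frame: prio at 4
64 + 4 = 68

68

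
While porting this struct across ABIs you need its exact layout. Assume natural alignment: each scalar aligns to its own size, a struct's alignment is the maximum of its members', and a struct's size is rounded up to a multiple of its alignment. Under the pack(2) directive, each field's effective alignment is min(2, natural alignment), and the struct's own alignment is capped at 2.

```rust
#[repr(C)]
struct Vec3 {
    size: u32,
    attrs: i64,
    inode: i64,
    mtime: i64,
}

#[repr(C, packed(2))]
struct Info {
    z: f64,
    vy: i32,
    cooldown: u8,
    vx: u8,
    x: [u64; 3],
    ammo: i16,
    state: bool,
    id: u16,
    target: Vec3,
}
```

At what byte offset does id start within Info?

42

Vec3: 0..4  size  (4B, 4-aligned); 4..8  -- padding (4B); 8..16  attrs  (8B, 8-aligned); 16..24  inode  (8B, 8-aligned); 24..32  mtime  (8B, 8-aligned); sizeof = 32, alignof = 8
0..8  z  (8B, 2-aligned)
8..12  vy  (4B, 2-aligned)
12..13  cooldown  (1B, 1-aligned)
13..14  vx  (1B, 1-aligned)
14..38  x  (24B, 2-aligned)
38..40  ammo  (2B, 2-aligned)
40..41  state  (1B, 1-aligned)
41..42  -- padding (1B)
42..44  id  (2B, 2-aligned)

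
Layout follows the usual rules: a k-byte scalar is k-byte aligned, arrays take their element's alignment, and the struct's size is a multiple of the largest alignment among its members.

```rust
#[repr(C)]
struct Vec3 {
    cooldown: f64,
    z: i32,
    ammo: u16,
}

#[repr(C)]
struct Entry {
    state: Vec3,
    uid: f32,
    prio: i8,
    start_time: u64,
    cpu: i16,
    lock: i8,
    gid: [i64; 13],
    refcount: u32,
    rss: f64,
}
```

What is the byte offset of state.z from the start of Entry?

Vec3: 0..8  cooldown  (8B, 8-aligned); 8..12  z  (4B, 4-aligned); 12..14  ammo  (2B, 2-aligned); 14..16  -- tail padding (2B); sizeof = 16, alignof = 8
0..16  state  (16B, 8-aligned)
within Vec3: z at 8
0 + 8 = 8

8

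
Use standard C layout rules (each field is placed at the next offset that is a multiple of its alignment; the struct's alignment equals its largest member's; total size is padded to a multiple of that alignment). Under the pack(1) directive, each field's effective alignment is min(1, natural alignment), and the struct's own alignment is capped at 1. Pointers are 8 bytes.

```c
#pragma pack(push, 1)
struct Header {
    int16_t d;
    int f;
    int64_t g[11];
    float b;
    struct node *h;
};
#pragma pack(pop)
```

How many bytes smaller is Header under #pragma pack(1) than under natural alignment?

natural layout:
  d at 0 (size 2, align 2) → ends 2
  pad 2 to align 4 for f
  f at 4 (size 4, align 4) → ends 8
  g at 8 (size 88, align 8) → ends 96
  b at 96 (size 4, align 4) → ends 100
  pad 4 to align 8 for h
  h at 104 (size 8, align 8) → ends 112
  total 112 bytes, alignment 8
packed(1) layout:
  d at 0 (size 2, align 1) → ends 2
  f at 2 (size 4, align 1) → ends 6
  g at 6 (size 88, align 1) → ends 94
  b at 94 (size 4, align 1) → ends 98
  h at 98 (size 8, align 1) → ends 106
  total 106 bytes, alignment 1
112 − 106 = 6

6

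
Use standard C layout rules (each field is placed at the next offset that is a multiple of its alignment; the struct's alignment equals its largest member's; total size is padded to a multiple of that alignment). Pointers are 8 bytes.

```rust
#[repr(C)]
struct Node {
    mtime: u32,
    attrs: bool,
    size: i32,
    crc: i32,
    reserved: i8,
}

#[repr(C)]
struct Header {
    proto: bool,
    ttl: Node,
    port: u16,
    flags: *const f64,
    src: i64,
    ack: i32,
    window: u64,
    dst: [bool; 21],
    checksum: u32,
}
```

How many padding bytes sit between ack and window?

Node: mtime at 0 (size 4, align 4) → ends 4; attrs at 4 (size 1, align 1) → ends 5; pad 3 to align 4 for size; size at 8 (size 4, align 4) → ends 12; crc at 12 (size 4, align 4) → ends 16; reserved at 16 (size 1, align 1) → ends 17; tail pad 3 to reach multiple of 4; total 20 bytes, alignment 4
proto at 0 (size 1, align 1) → ends 1
pad 3 to align 4 for ttl
ttl at 4 (size 20, align 4) → ends 24
port at 24 (size 2, align 2) → ends 26
pad 6 to align 8 for flags
flags at 32 (size 8, align 8) → ends 40
src at 40 (size 8, align 8) → ends 48
ack at 48 (size 4, align 4) → ends 52
pad 4 to align 8 for window
window at 56 (size 8, align 8) → ends 64

4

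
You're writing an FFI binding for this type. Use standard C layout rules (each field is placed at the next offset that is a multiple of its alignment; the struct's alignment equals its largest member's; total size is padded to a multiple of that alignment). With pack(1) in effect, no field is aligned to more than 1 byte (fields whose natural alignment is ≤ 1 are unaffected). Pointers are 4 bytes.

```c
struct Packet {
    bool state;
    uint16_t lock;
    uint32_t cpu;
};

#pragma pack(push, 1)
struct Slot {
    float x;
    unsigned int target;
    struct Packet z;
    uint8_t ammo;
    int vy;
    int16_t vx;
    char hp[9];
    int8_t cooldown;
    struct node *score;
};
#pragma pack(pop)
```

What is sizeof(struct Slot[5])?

185

Packet: @0: state [1B, align 1] → 1; +1 pad (align 2); @2: lock [2B, align 2] → 4; @4: cpu [4B, align 4] → 8; size 8, align 4
@0: x [4B, align 1] → 4
@4: target [4B, align 1] → 8
@8: z [8B, align 1] → 16
@16: ammo [1B, align 1] → 17
@17: vy [4B, align 1] → 21
@21: vx [2B, align 1] → 23
@23: hp [9B, align 1] → 32
@32: cooldown [1B, align 1] → 33
@33: score [4B, align 1] → 37
size 37, align 1
array of 5: 5 × 37 = 185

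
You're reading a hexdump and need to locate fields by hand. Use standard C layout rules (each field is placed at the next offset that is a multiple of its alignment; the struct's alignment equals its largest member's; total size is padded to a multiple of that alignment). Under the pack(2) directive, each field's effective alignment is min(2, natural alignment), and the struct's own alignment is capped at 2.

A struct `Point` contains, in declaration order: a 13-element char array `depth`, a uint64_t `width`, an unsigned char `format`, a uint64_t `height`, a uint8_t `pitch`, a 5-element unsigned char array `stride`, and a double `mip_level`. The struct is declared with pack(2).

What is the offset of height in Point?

24

@0: depth [13B, align 1] → 13
+1 pad (align 2)
@14: width [8B, align 2] → 22
@22: format [1B, align 1] → 23
+1 pad (align 2)
@24: height [8B, align 2] → 32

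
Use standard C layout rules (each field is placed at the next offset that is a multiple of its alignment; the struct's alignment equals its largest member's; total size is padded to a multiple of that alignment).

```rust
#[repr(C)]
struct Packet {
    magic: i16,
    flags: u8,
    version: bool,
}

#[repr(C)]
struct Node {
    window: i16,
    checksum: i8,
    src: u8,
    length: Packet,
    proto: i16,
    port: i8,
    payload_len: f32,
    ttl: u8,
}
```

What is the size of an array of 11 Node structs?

Packet: 0..2  magic  (2B, 2-aligned); 2..3  flags  (1B, 1-aligned); 3..4  version  (1B, 1-aligned); sizeof = 4, alignof = 2
0..2  window  (2B, 2-aligned)
2..3  checksum  (1B, 1-aligned)
3..4  src  (1B, 1-aligned)
4..8  length  (4B, 2-aligned)
8..10  proto  (2B, 2-aligned)
10..11  port  (1B, 1-aligned)
11..12  -- padding (1B)
12..16  payload_len  (4B, 4-aligned)
16..17  ttl  (1B, 1-aligned)
17..20  -- tail padding (3B)
sizeof = 20, alignof = 4
array of 11: 11 × 20 = 220

220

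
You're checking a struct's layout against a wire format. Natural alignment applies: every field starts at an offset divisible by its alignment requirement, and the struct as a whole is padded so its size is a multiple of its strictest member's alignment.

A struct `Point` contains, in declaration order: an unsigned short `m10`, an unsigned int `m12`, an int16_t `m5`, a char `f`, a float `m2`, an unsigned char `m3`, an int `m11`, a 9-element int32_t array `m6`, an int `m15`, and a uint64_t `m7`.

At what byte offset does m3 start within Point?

16

0..2  m10  (2B, 2-aligned)
2..4  -- padding (2B)
4..8  m12  (4B, 4-aligned)
8..10  m5  (2B, 2-aligned)
10..11  f  (1B, 1-aligned)
11..12  -- padding (1B)
12..16  m2  (4B, 4-aligned)
16..17  m3  (1B, 1-aligned)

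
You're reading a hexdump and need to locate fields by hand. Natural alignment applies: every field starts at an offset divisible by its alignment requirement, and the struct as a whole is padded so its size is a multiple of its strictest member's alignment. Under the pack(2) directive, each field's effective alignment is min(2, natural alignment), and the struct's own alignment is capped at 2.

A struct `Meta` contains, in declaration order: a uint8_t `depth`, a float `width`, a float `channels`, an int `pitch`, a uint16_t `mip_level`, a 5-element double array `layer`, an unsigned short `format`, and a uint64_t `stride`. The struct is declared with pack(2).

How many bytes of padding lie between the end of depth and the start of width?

depth at 0 (size 1, align 1) → ends 1
pad 1 to align 2 for width
width at 2 (size 4, align 2) → ends 6

1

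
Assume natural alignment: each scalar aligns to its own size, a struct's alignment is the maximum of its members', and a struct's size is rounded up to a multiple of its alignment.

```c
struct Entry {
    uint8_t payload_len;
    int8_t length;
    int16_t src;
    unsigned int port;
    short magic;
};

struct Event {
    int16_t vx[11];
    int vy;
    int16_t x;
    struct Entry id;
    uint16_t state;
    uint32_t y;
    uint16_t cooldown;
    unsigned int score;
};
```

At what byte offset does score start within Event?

56

Entry: payload_len at 0 (size 1, align 1) → ends 1; length at 1 (size 1, align 1) → ends 2; src at 2 (size 2, align 2) → ends 4; port at 4 (size 4, align 4) → ends 8; magic at 8 (size 2, align 2) → ends 10; tail pad 2 to reach multiple of 4; total 12 bytes, alignment 4
vx at 0 (size 22, align 2) → ends 22
pad 2 to align 4 for vy
vy at 24 (size 4, align 4) → ends 28
x at 28 (size 2, align 2) → ends 30
pad 2 to align 4 for id
id at 32 (size 12, align 4) → ends 44
state at 44 (size 2, align 2) → ends 46
pad 2 to align 4 for y
y at 48 (size 4, align 4) → ends 52
cooldown at 52 (size 2, align 2) → ends 54
pad 2 to align 4 for score
score at 56 (size 4, align 4) → ends 60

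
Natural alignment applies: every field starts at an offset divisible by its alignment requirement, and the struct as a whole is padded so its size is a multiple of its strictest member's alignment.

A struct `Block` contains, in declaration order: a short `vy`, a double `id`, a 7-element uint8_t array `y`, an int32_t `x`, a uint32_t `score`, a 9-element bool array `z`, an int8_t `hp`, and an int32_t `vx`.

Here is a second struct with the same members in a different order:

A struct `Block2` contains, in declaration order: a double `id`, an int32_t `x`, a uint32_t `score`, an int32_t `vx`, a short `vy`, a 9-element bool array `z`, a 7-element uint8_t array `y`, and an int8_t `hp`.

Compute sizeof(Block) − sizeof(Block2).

8

@0: vy [2B, align 2] → 2
+6 pad (align 8)
@8: id [8B, align 8] → 16
@16: y [7B, align 1] → 23
+1 pad (align 4)
@24: x [4B, align 4] → 28
@28: score [4B, align 4] → 32
@32: z [9B, align 1] → 41
@41: hp [1B, align 1] → 42
+2 pad (align 4)
@44: vx [4B, align 4] → 48
size 48, align 8
— Block2 —
@0: id [8B, align 8] → 8
@8: x [4B, align 4] → 12
@12: score [4B, align 4] → 16
@16: vx [4B, align 4] → 20
@20: vy [2B, align 2] → 22
@22: z [9B, align 1] → 31
@31: y [7B, align 1] → 38
@38: hp [1B, align 1] → 39
+1 tail pad (align 8)
size 40, align 8
48 − 40 = 8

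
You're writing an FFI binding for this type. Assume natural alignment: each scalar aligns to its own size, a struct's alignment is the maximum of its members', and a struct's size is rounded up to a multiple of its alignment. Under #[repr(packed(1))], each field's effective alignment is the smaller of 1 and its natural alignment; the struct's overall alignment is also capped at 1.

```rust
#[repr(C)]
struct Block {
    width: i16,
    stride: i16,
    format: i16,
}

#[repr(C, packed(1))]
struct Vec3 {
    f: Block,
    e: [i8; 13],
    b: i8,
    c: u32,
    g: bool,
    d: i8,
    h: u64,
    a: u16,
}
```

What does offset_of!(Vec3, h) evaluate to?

26

Block: @0: width [2B, align 2] → 2; @2: stride [2B, align 2] → 4; @4: format [2B, align 2] → 6; size 6, align 2
@0: f [6B, align 1] → 6
@6: e [13B, align 1] → 19
@19: b [1B, align 1] → 20
@20: c [4B, align 1] → 24
@24: g [1B, align 1] → 25
@25: d [1B, align 1] → 26
@26: h [8B, align 1] → 34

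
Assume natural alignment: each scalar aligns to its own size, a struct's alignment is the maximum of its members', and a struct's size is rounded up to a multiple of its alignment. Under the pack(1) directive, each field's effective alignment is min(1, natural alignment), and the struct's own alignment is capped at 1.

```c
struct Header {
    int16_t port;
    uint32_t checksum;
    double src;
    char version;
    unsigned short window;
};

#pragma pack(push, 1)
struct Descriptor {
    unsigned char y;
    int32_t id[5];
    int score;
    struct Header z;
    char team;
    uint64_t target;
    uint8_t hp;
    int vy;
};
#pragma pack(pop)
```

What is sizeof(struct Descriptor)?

63 bytes

Header: @0: port [2B, align 2] → 2; +2 pad (align 4); @4: checksum [4B, align 4] → 8; @8: src [8B, align 8] → 16; @16: version [1B, align 1] → 17; +1 pad (align 2); @18: window [2B, align 2] → 20; +4 tail pad (align 8); size 24, align 8
@0: y [1B, align 1] → 1
@1: id [20B, align 1] → 21
@21: score [4B, align 1] → 25
@25: z [24B, align 1] → 49
@49: team [1B, align 1] → 50
@50: target [8B, align 1] → 58
@58: hp [1B, align 1] → 59
@59: vy [4B, align 1] → 63
size 63, align 1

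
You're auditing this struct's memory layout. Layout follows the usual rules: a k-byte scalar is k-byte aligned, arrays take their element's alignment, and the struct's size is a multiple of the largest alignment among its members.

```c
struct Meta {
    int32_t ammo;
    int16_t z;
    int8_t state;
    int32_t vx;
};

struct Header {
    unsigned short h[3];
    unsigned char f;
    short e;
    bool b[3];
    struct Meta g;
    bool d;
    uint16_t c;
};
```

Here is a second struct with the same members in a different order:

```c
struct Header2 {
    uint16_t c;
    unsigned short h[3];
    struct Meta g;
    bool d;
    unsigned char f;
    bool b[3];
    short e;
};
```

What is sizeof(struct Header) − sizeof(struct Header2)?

4

Meta: @0: ammo [4B, align 4] → 4; @4: z [2B, align 2] → 6; @6: state [1B, align 1] → 7; +1 pad (align 4); @8: vx [4B, align 4] → 12; size 12, align 4
@0: h [6B, align 2] → 6
@6: f [1B, align 1] → 7
+1 pad (align 2)
@8: e [2B, align 2] → 10
@10: b [3B, align 1] → 13
+3 pad (align 4)
@16: g [12B, align 4] → 28
@28: d [1B, align 1] → 29
+1 pad (align 2)
@30: c [2B, align 2] → 32
size 32, align 4
— Header2 —
@0: c [2B, align 2] → 2
@2: h [6B, align 2] → 8
@8: g [12B, align 4] → 20
@20: d [1B, align 1] → 21
@21: f [1B, align 1] → 22
@22: b [3B, align 1] → 25
+1 pad (align 2)
@26: e [2B, align 2] → 28
size 28, align 4
32 − 28 = 4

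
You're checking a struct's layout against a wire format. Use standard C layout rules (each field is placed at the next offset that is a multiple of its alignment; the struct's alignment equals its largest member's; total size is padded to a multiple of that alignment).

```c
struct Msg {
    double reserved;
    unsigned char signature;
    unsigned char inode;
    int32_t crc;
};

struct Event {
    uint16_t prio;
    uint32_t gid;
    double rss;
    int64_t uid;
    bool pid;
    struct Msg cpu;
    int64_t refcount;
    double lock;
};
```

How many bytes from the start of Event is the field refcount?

48

Msg: reserved at 0 (size 8, align 8) → ends 8; signature at 8 (size 1, align 1) → ends 9; inode at 9 (size 1, align 1) → ends 10; pad 2 to align 4 for crc; crc at 12 (size 4, align 4) → ends 16; total 16 bytes, alignment 8
prio at 0 (size 2, align 2) → ends 2
pad 2 to align 4 for gid
gid at 4 (size 4, align 4) → ends 8
rss at 8 (size 8, align 8) → ends 16
uid at 16 (size 8, align 8) → ends 24
pid at 24 (size 1, align 1) → ends 25
pad 7 to align 8 for cpu
cpu at 32 (size 16, align 8) → ends 48
refcount at 48 (size 8, align 8) → ends 56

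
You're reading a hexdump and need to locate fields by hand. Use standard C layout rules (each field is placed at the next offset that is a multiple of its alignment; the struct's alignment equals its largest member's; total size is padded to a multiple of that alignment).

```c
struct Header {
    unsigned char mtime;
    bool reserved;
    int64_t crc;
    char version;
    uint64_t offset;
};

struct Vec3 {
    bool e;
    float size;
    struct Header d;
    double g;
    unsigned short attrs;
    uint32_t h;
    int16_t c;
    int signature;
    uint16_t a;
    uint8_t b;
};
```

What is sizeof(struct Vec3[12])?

Header: @0: mtime [1B, align 1] → 1; @1: reserved [1B, align 1] → 2; +6 pad (align 8); @8: crc [8B, align 8] → 16; @16: version [1B, align 1] → 17; +7 pad (align 8); @24: offset [8B, align 8] → 32; size 32, align 8
@0: e [1B, align 1] → 1
+3 pad (align 4)
@4: size [4B, align 4] → 8
@8: d [32B, align 8] → 40
@40: g [8B, align 8] → 48
@48: attrs [2B, align 2] → 50
+2 pad (align 4)
@52: h [4B, align 4] → 56
@56: c [2B, align 2] → 58
+2 pad (align 4)
@60: signature [4B, align 4] → 64
@64: a [2B, align 2] → 66
@66: b [1B, align 1] → 67
+5 tail pad (align 8)
size 72, align 8
array of 12: 12 × 72 = 864

864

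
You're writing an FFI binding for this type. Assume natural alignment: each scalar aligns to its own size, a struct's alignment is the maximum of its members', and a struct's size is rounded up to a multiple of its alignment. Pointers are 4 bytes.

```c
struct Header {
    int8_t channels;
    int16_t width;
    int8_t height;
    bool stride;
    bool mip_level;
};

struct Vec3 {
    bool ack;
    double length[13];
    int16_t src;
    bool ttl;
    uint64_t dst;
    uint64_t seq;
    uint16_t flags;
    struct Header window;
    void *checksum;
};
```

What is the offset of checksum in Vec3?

148

Header: 0..1  channels  (1B, 1-aligned); 1..2  -- padding (1B); 2..4  width  (2B, 2-aligned); 4..5  height  (1B, 1-aligned); 5..6  stride  (1B, 1-aligned); 6..7  mip_level  (1B, 1-aligned); 7..8  -- tail padding (1B); sizeof = 8, alignof = 2
0..1  ack  (1B, 1-aligned)
1..8  -- padding (7B)
8..112  length  (104B, 8-aligned)
112..114  src  (2B, 2-aligned)
114..115  ttl  (1B, 1-aligned)
115..120  -- padding (5B)
120..128  dst  (8B, 8-aligned)
128..136  seq  (8B, 8-aligned)
136..138  flags  (2B, 2-aligned)
138..146  window  (8B, 2-aligned)
146..148  -- padding (2B)
148..152  checksum  (4B, 4-aligned)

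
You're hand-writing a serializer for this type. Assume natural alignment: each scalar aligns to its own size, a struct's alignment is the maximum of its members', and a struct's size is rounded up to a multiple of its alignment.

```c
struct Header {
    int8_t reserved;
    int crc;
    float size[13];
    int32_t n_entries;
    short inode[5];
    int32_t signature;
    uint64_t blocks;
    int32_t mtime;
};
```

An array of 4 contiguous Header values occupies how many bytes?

384

reserved at 0 (size 1, align 1) → ends 1
pad 3 to align 4 for crc
crc at 4 (size 4, align 4) → ends 8
size at 8 (size 52, align 4) → ends 60
n_entries at 60 (size 4, align 4) → ends 64
inode at 64 (size 10, align 2) → ends 74
pad 2 to align 4 for signature
signature at 76 (size 4, align 4) → ends 80
blocks at 80 (size 8, align 8) → ends 88
mtime at 88 (size 4, align 4) → ends 92
tail pad 4 to reach multiple of 8
total 96 bytes, alignment 8
array of 4: 4 × 96 = 384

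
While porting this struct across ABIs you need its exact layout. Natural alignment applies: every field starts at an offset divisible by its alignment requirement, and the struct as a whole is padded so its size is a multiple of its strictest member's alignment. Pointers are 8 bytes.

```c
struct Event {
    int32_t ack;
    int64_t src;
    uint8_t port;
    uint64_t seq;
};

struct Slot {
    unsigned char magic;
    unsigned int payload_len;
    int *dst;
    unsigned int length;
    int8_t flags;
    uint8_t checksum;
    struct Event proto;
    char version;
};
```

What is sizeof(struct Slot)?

64 bytes

Event: 0..4  ack  (4B, 4-aligned); 4..8  -- padding (4B); 8..16  src  (8B, 8-aligned); 16..17  port  (1B, 1-aligned); 17..24  -- padding (7B); 24..32  seq  (8B, 8-aligned); sizeof = 32, alignof = 8
0..1  magic  (1B, 1-aligned)
1..4  -- padding (3B)
4..8  payload_len  (4B, 4-aligned)
8..16  dst  (8B, 8-aligned)
16..20  length  (4B, 4-aligned)
20..21  flags  (1B, 1-aligned)
21..22  checksum  (1B, 1-aligned)
22..24  -- padding (2B)
24..56  proto  (32B, 8-aligned)
56..57  version  (1B, 1-aligned)
57..64  -- tail padding (7B)
sizeof = 64, alignof = 8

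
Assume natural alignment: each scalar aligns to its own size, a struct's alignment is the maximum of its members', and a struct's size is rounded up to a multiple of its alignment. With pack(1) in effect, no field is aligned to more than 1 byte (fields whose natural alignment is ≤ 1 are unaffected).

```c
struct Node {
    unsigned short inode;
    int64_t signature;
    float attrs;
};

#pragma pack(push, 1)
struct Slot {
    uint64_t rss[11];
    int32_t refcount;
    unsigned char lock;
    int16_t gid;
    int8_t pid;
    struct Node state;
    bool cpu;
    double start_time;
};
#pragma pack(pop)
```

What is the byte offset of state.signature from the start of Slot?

Node: 0..2  inode  (2B, 2-aligned); 2..8  -- padding (6B); 8..16  signature  (8B, 8-aligned); 16..20  attrs  (4B, 4-aligned); 20..24  -- tail padding (4B); sizeof = 24, alignof = 8
0..88  rss  (88B, 1-aligned)
88..92  refcount  (4B, 1-aligned)
92..93  lock  (1B, 1-aligned)
93..95  gid  (2B, 1-aligned)
95..96  pid  (1B, 1-aligned)
96..120  state  (24B, 1-aligned)
within Node: signature at 8
96 + 8 = 104

104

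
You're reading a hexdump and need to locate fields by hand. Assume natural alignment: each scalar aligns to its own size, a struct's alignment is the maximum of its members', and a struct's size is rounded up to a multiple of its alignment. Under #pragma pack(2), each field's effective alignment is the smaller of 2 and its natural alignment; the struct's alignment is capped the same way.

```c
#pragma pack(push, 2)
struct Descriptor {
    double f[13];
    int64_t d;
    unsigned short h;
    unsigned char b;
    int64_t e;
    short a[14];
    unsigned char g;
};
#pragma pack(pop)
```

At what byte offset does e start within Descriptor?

116

0..104  f  (104B, 2-aligned)
104..112  d  (8B, 2-aligned)
112..114  h  (2B, 2-aligned)
114..115  b  (1B, 1-aligned)
115..116  -- padding (1B)
116..124  e  (8B, 2-aligned)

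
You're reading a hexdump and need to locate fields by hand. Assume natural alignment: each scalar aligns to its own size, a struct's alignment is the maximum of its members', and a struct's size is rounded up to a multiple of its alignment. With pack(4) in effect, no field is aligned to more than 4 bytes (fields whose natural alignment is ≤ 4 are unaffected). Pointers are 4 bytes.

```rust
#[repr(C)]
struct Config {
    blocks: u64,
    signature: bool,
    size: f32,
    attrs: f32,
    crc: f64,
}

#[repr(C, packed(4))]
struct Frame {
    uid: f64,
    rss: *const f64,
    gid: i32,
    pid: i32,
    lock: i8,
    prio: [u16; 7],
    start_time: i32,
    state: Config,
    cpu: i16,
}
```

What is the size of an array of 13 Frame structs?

Config: @0: blocks [8B, align 8] → 8; @8: signature [1B, align 1] → 9; +3 pad (align 4); @12: size [4B, align 4] → 16; @16: attrs [4B, align 4] → 20; +4 pad (align 8); @24: crc [8B, align 8] → 32; size 32, align 8
@0: uid [8B, align 4] → 8
@8: rss [4B, align 4] → 12
@12: gid [4B, align 4] → 16
@16: pid [4B, align 4] → 20
@20: lock [1B, align 1] → 21
+1 pad (align 2)
@22: prio [14B, align 2] → 36
@36: start_time [4B, align 4] → 40
@40: state [32B, align 4] → 72
@72: cpu [2B, align 2] → 74
+2 tail pad (align 4)
size 76, align 4
array of 13: 13 × 76 = 988

988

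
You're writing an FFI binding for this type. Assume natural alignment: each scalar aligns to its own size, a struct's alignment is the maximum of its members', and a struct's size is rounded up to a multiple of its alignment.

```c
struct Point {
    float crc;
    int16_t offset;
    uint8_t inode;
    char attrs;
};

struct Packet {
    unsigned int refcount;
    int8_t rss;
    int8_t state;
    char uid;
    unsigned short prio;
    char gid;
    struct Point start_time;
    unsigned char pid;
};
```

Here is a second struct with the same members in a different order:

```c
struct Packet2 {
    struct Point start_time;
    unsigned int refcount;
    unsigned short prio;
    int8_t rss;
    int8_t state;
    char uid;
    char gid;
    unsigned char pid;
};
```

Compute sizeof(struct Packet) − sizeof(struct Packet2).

Point: crc at 0 (size 4, align 4) → ends 4; offset at 4 (size 2, align 2) → ends 6; inode at 6 (size 1, align 1) → ends 7; attrs at 7 (size 1, align 1) → ends 8; total 8 bytes, alignment 4
refcount at 0 (size 4, align 4) → ends 4
rss at 4 (size 1, align 1) → ends 5
state at 5 (size 1, align 1) → ends 6
uid at 6 (size 1, align 1) → ends 7
pad 1 to align 2 for prio
prio at 8 (size 2, align 2) → ends 10
gid at 10 (size 1, align 1) → ends 11
pad 1 to align 4 for start_time
start_time at 12 (size 8, align 4) → ends 20
pid at 20 (size 1, align 1) → ends 21
tail pad 3 to reach multiple of 4
total 24 bytes, alignment 4
— Packet2 —
start_time at 0 (size 8, align 4) → ends 8
refcount at 8 (size 4, align 4) → ends 12
prio at 12 (size 2, align 2) → ends 14
rss at 14 (size 1, align 1) → ends 15
state at 15 (size 1, align 1) → ends 16
uid at 16 (size 1, align 1) → ends 17
gid at 17 (size 1, align 1) → ends 18
pid at 18 (size 1, align 1) → ends 19
tail pad 1 to reach multiple of 4
total 20 bytes, alignment 4
24 − 20 = 4

4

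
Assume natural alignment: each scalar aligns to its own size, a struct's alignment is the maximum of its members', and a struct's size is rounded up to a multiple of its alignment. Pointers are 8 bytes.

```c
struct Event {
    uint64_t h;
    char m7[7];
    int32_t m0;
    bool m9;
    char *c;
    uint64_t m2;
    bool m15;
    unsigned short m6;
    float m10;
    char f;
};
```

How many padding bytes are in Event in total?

@0: h [8B, align 8] → 8
@8: m7 [7B, align 1] → 15
+1 pad (align 4)
@16: m0 [4B, align 4] → 20
@20: m9 [1B, align 1] → 21
+3 pad (align 8)
@24: c [8B, align 8] → 32
@32: m2 [8B, align 8] → 40
@40: m15 [1B, align 1] → 41
+1 pad (align 2)
@42: m6 [2B, align 2] → 44
@44: m10 [4B, align 4] → 48
@48: f [1B, align 1] → 49
+7 tail pad (align 8)
size 56, align 8
data bytes 44, size 56 → padding 12

12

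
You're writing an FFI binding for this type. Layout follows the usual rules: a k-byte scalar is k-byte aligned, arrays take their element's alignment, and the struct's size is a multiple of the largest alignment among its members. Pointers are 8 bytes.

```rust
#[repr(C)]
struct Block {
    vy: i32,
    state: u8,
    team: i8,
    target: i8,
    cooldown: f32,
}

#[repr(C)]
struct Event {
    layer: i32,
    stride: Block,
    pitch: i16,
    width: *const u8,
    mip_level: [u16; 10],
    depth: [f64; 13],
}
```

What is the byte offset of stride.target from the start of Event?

Block: @0: vy [4B, align 4] → 4; @4: state [1B, align 1] → 5; @5: team [1B, align 1] → 6; @6: target [1B, align 1] → 7; +1 pad (align 4); @8: cooldown [4B, align 4] → 12; size 12, align 4
@0: layer [4B, align 4] → 4
@4: stride [12B, align 4] → 16
within Block: target at 6
4 + 6 = 10

10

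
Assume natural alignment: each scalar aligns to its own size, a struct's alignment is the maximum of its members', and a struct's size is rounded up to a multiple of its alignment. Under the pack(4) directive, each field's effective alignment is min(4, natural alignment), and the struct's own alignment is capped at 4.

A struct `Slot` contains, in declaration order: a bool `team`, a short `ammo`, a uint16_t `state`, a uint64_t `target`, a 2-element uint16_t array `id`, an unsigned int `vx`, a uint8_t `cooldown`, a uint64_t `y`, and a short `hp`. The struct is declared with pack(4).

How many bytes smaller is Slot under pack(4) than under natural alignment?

natural layout:
  team at 0 (size 1, align 1) → ends 1
  pad 1 to align 2 for ammo
  ammo at 2 (size 2, align 2) → ends 4
  state at 4 (size 2, align 2) → ends 6
  pad 2 to align 8 for target
  target at 8 (size 8, align 8) → ends 16
  id at 16 (size 4, align 2) → ends 20
  vx at 20 (size 4, align 4) → ends 24
  cooldown at 24 (size 1, align 1) → ends 25
  pad 7 to align 8 for y
  y at 32 (size 8, align 8) → ends 40
  hp at 40 (size 2, align 2) → ends 42
  tail pad 6 to reach multiple of 8
  total 48 bytes, alignment 8
packed(4) layout:
  team at 0 (size 1, align 1) → ends 1
  pad 1 to align 2 for ammo
  ammo at 2 (size 2, align 2) → ends 4
  state at 4 (size 2, align 2) → ends 6
  pad 2 to align 4 for target
  target at 8 (size 8, align 4) → ends 16
  id at 16 (size 4, align 2) → ends 20
  vx at 20 (size 4, align 4) → ends 24
  cooldown at 24 (size 1, align 1) → ends 25
  pad 3 to align 4 for y
  y at 28 (size 8, align 4) → ends 36
  hp at 36 (size 2, align 2) → ends 38
  tail pad 2 to reach multiple of 4
  total 40 bytes, alignment 4
48 − 40 = 8

8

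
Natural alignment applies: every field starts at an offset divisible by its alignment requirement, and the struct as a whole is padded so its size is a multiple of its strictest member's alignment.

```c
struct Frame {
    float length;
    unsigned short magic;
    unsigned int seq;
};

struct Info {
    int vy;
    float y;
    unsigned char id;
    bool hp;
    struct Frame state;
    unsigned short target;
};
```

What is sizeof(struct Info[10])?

280

Frame: 0..4  length  (4B, 4-aligned); 4..6  magic  (2B, 2-aligned); 6..8  -- padding (2B); 8..12  seq  (4B, 4-aligned); sizeof = 12, alignof = 4
0..4  vy  (4B, 4-aligned)
4..8  y  (4B, 4-aligned)
8..9  id  (1B, 1-aligned)
9..10  hp  (1B, 1-aligned)
10..12  -- padding (2B)
12..24  state  (12B, 4-aligned)
24..26  target  (2B, 2-aligned)
26..28  -- tail padding (2B)
sizeof = 28, alignof = 4
array of 10: 10 × 28 = 280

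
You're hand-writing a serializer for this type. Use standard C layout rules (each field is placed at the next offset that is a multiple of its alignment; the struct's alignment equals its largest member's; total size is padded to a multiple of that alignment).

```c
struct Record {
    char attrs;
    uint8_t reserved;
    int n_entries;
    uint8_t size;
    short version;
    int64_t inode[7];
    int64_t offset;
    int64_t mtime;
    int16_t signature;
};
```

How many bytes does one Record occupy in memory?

@0: attrs [1B, align 1] → 1
@1: reserved [1B, align 1] → 2
+2 pad (align 4)
@4: n_entries [4B, align 4] → 8
@8: size [1B, align 1] → 9
+1 pad (align 2)
@10: version [2B, align 2] → 12
+4 pad (align 8)
@16: inode [56B, align 8] → 72
@72: offset [8B, align 8] → 80
@80: mtime [8B, align 8] → 88
@88: signature [2B, align 2] → 90
+6 tail pad (align 8)
size 96, align 8

96 bytes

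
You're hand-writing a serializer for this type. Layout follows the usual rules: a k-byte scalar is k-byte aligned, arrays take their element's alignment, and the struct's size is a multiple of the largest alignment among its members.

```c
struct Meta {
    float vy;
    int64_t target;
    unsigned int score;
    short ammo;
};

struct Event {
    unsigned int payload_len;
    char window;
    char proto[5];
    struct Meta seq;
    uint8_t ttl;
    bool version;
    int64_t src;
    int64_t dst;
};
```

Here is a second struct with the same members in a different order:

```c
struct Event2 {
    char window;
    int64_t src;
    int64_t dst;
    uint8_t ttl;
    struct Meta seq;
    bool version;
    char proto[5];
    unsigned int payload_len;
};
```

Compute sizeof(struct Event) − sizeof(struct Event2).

-8

Meta: vy at 0 (size 4, align 4) → ends 4; pad 4 to align 8 for target; target at 8 (size 8, align 8) → ends 16; score at 16 (size 4, align 4) → ends 20; ammo at 20 (size 2, align 2) → ends 22; tail pad 2 to reach multiple of 8; total 24 bytes, alignment 8
payload_len at 0 (size 4, align 4) → ends 4
window at 4 (size 1, align 1) → ends 5
proto at 5 (size 5, align 1) → ends 10
pad 6 to align 8 for seq
seq at 16 (size 24, align 8) → ends 40
ttl at 40 (size 1, align 1) → ends 41
version at 41 (size 1, align 1) → ends 42
pad 6 to align 8 for src
src at 48 (size 8, align 8) → ends 56
dst at 56 (size 8, align 8) → ends 64
total 64 bytes, alignment 8
— Event2 —
window at 0 (size 1, align 1) → ends 1
pad 7 to align 8 for src
src at 8 (size 8, align 8) → ends 16
dst at 16 (size 8, align 8) → ends 24
ttl at 24 (size 1, align 1) → ends 25
pad 7 to align 8 for seq
seq at 32 (size 24, align 8) → ends 56
version at 56 (size 1, align 1) → ends 57
proto at 57 (size 5, align 1) → ends 62
pad 2 to align 4 for payload_len
payload_len at 64 (size 4, align 4) → ends 68
tail pad 4 to reach multiple of 8
total 72 bytes, alignment 8
64 − 72 = -8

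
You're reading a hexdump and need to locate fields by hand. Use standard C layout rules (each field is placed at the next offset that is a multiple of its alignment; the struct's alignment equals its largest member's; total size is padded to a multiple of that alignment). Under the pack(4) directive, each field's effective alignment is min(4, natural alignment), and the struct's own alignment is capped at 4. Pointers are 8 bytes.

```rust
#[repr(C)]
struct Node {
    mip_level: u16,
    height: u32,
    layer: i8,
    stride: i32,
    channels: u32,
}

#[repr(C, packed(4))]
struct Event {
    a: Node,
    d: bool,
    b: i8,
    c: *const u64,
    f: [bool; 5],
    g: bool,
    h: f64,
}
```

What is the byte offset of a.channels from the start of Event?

16

Node: 0..2  mip_level  (2B, 2-aligned); 2..4  -- padding (2B); 4..8  height  (4B, 4-aligned); 8..9  layer  (1B, 1-aligned); 9..12  -- padding (3B); 12..16  stride  (4B, 4-aligned); 16..20  channels  (4B, 4-aligned); sizeof = 20, alignof = 4
0..20  a  (20B, 4-aligned)
within Node: channels at 16
0 + 16 = 16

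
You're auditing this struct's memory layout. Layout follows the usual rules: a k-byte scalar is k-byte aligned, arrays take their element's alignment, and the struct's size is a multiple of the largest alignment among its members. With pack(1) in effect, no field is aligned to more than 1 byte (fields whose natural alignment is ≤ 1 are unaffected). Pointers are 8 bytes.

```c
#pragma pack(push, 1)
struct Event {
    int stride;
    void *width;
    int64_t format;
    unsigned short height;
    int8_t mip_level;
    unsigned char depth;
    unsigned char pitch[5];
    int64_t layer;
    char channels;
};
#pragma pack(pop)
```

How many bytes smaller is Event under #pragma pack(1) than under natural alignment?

natural layout:
  @0: stride [4B, align 4] → 4
  +4 pad (align 8)
  @8: width [8B, align 8] → 16
  @16: format [8B, align 8] → 24
  @24: height [2B, align 2] → 26
  @26: mip_level [1B, align 1] → 27
  @27: depth [1B, align 1] → 28
  @28: pitch [5B, align 1] → 33
  +7 pad (align 8)
  @40: layer [8B, align 8] → 48
  @48: channels [1B, align 1] → 49
  +7 tail pad (align 8)
  size 56, align 8
packed(1) layout:
  @0: stride [4B, align 1] → 4
  @4: width [8B, align 1] → 12
  @12: format [8B, align 1] → 20
  @20: height [2B, align 1] → 22
  @22: mip_level [1B, align 1] → 23
  @23: depth [1B, align 1] → 24
  @24: pitch [5B, align 1] → 29
  @29: layer [8B, align 1] → 37
  @37: channels [1B, align 1] → 38
  size 38, align 1
56 − 38 = 18

18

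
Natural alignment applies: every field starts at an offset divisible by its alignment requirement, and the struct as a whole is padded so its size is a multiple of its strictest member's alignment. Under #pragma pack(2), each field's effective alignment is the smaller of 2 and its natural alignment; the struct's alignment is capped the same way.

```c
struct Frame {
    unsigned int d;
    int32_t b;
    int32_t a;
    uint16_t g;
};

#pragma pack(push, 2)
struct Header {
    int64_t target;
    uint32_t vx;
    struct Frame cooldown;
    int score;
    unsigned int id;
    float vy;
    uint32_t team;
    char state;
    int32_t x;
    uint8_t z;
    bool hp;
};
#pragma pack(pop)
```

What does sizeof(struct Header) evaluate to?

52

Frame: d at 0 (size 4, align 4) → ends 4; b at 4 (size 4, align 4) → ends 8; a at 8 (size 4, align 4) → ends 12; g at 12 (size 2, align 2) → ends 14; tail pad 2 to reach multiple of 4; total 16 bytes, alignment 4
target at 0 (size 8, align 2) → ends 8
vx at 8 (size 4, align 2) → ends 12
cooldown at 12 (size 16, align 2) → ends 28
score at 28 (size 4, align 2) → ends 32
id at 32 (size 4, align 2) → ends 36
vy at 36 (size 4, align 2) → ends 40
team at 40 (size 4, align 2) → ends 44
state at 44 (size 1, align 1) → ends 45
pad 1 to align 2 for x
x at 46 (size 4, align 2) → ends 50
z at 50 (size 1, align 1) → ends 51
hp at 51 (size 1, align 1) → ends 52
total 52 bytes, alignment 2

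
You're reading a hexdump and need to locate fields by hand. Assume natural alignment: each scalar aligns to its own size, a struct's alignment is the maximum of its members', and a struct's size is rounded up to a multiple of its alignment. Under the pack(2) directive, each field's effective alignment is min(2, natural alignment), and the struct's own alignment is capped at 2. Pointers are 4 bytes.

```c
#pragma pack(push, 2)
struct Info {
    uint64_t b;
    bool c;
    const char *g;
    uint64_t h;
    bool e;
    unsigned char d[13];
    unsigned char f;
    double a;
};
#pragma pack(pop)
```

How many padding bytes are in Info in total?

0..8  b  (8B, 2-aligned)
8..9  c  (1B, 1-aligned)
9..10  -- padding (1B)
10..14  g  (4B, 2-aligned)
14..22  h  (8B, 2-aligned)
22..23  e  (1B, 1-aligned)
23..36  d  (13B, 1-aligned)
36..37  f  (1B, 1-aligned)
37..38  -- padding (1B)
38..46  a  (8B, 2-aligned)
sizeof = 46, alignof = 2
data bytes 44, size 46 → padding 2

2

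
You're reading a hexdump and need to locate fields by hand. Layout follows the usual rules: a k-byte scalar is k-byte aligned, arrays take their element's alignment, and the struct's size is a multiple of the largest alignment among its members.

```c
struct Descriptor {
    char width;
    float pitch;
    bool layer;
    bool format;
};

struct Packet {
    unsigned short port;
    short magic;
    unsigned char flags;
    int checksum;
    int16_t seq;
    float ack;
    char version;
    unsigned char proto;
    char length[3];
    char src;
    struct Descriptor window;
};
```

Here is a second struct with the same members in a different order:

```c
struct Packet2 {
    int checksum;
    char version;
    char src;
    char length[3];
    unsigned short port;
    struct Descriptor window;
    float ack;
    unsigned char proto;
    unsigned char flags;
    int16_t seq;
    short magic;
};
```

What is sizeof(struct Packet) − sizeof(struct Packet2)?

Descriptor: width at 0 (size 1, align 1) → ends 1; pad 3 to align 4 for pitch; pitch at 4 (size 4, align 4) → ends 8; layer at 8 (size 1, align 1) → ends 9; format at 9 (size 1, align 1) → ends 10; tail pad 2 to reach multiple of 4; total 12 bytes, alignment 4
port at 0 (size 2, align 2) → ends 2
magic at 2 (size 2, align 2) → ends 4
flags at 4 (size 1, align 1) → ends 5
pad 3 to align 4 for checksum
checksum at 8 (size 4, align 4) → ends 12
seq at 12 (size 2, align 2) → ends 14
pad 2 to align 4 for ack
ack at 16 (size 4, align 4) → ends 20
version at 20 (size 1, align 1) → ends 21
proto at 21 (size 1, align 1) → ends 22
length at 22 (size 3, align 1) → ends 25
src at 25 (size 1, align 1) → ends 26
pad 2 to align 4 for window
window at 28 (size 12, align 4) → ends 40
total 40 bytes, alignment 4
— Packet2 —
checksum at 0 (size 4, align 4) → ends 4
version at 4 (size 1, align 1) → ends 5
src at 5 (size 1, align 1) → ends 6
length at 6 (size 3, align 1) → ends 9
pad 1 to align 2 for port
port at 10 (size 2, align 2) → ends 12
window at 12 (size 12, align 4) → ends 24
ack at 24 (size 4, align 4) → ends 28
proto at 28 (size 1, align 1) → ends 29
flags at 29 (size 1, align 1) → ends 30
seq at 30 (size 2, align 2) → ends 32
magic at 32 (size 2, align 2) → ends 34
tail pad 2 to reach multiple of 4
total 36 bytes, alignment 4
40 − 36 = 4

4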